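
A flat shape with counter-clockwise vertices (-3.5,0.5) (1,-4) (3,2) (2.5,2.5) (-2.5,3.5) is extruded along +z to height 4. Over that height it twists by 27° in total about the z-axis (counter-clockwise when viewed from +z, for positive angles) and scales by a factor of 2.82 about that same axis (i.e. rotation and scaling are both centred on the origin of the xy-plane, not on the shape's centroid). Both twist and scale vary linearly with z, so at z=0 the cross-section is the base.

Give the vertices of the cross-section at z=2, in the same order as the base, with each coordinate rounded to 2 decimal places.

t = z/height = 2/4 = 0.5
s = 1 + (scale-1)·z/height = 1 + (2.82-1)·2/4 = 1.910000
θ = twist·z/height = 27°·2/4 = 13.5000° = 0.235619 rad
cos θ = 0.972370, sin θ = 0.233445 (intermediates below are computed at full precision and shown rounded to 5 d.p.)
v1: (-3.5,0.5) → rotate → (-3.52002,-0.33087) → ×s → (-6.72323,-0.63197) → (-6.72,-0.63)
v2: (1,-4) → rotate → (1.90615,-3.65603) → ×s → (3.64075,-6.98303) → (3.64,-6.98)
v3: (3,2) → rotate → (2.45022,2.64508) → ×s → (4.67992,5.05210) → (4.68,5.05)
v4: (2.5,2.5) → rotate → (1.84731,3.01454) → ×s → (3.52836,5.75777) → (3.53,5.76)
v5: (-2.5,3.5) → rotate → (-3.24798,2.81968) → ×s → (-6.20365,5.38559) → (-6.20,5.39)

Cross-section at z=2: (-6.72,-0.63) (3.64,-6.98) (4.68,5.05) (3.53,5.76) (-6.20,5.39)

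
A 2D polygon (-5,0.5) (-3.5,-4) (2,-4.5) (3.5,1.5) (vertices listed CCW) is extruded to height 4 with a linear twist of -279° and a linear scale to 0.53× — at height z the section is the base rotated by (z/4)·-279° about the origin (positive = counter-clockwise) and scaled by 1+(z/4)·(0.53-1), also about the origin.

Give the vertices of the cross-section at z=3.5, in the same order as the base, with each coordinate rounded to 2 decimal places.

Cross-section at z=3.5: (1.02,-2.78) (3.02,-0.83) (1.87,2.22) (-1.69,1.47)

t = z/height = 3.5/4 = 0.875
s = 1 + (scale-1)·z/height = 1 + (0.53-1)·3.5/4 = 0.588750
θ = twist·z/height = -279°·3.5/4 = -244.1250° = -4.260785 rad
cos θ = -0.436409, sin θ = 0.899748 (intermediates below are computed at full precision and shown rounded to 5 d.p.)
v1: (-5,0.5) → rotate → (1.73217,-4.71695) → ×s → (1.01982,-2.77710) → (1.02,-2.78)
v2: (-3.5,-4) → rotate → (5.12643,-1.40348) → ×s → (3.01818,-0.82630) → (3.02,-0.83)
v3: (2,-4.5) → rotate → (3.17605,3.76334) → ×s → (1.86990,2.21567) → (1.87,2.22)
v4: (3.5,1.5) → rotate → (-2.87705,2.49451) → ×s → (-1.69387,1.46864) → (-1.69,1.47)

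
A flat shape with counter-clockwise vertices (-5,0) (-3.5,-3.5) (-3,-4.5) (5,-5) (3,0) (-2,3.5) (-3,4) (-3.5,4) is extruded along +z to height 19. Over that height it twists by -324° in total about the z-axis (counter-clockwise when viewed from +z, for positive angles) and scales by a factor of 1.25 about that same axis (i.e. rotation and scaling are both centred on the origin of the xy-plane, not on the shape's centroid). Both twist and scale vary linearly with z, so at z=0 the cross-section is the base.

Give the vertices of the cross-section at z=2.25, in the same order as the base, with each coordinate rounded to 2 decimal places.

Cross-section at z=2.25: (-4.04,3.20) (-5.06,-0.59) (-5.30,-1.72) (0.84,-7.23) (2.42,-1.92) (0.62,4.10) (0.13,5.15) (-0.27,5.47)

t = z/height = 2.25/19 = 0.118421
s = 1 + (scale-1)·z/height = 1 + (1.25-1)·2.25/19 = 1.029605
θ = twist·z/height = -324°·2.25/19 = -38.3684° = -0.669655 rad
cos θ = 0.784036, sin θ = -0.620716 (intermediates below are computed at full precision and shown rounded to 5 d.p.)
v1: (-5,0) → rotate → (-3.92018,3.10358) → ×s → (-4.03624,3.19546) → (-4.04,3.20)
v2: (-3.5,-3.5) → rotate → (-4.91663,-0.57162) → ×s → (-5.06219,-0.58854) → (-5.06,-0.59)
v3: (-3,-4.5) → rotate → (-5.14533,-1.66601) → ×s → (-5.29766,-1.71534) → (-5.30,-1.72)
v4: (5,-5) → rotate → (0.81660,-7.02376) → ×s → (0.84078,-7.23170) → (0.84,-7.23)
v5: (3,0) → rotate → (2.35211,-1.86215) → ×s → (2.42174,-1.91728) → (2.42,-1.92)
v6: (-2,3.5) → rotate → (0.60443,3.98556) → ×s → (0.62233,4.10355) → (0.62,4.10)
v7: (-3,4) → rotate → (0.13076,4.99829) → ×s → (0.13463,5.14627) → (0.13,5.15)
v8: (-3.5,4) → rotate → (-0.26126,5.30865) → ×s → (-0.26900,5.46581) → (-0.27,5.47)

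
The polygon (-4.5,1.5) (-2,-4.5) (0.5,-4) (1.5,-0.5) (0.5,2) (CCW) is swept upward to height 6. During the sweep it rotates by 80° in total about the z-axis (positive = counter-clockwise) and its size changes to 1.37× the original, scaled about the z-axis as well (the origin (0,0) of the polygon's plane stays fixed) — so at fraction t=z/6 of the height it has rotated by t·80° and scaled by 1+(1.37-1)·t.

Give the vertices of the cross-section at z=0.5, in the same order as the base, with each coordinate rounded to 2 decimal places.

Cross-section at z=0.5: (-4.79,1.00) (-1.51,-4.85) (0.99,-4.04) (1.60,-0.33) (0.27,2.11)

t = z/height = 0.5/6 = 0.0833333
s = 1 + (scale-1)·z/height = 1 + (1.37-1)·0.5/6 = 1.030833
θ = twist·z/height = 80°·0.5/6 = 6.6667° = 0.116355 rad
cos θ = 0.993238, sin θ = 0.116093 (intermediates below are computed at full precision and shown rounded to 5 d.p.)
v1: (-4.5,1.5) → rotate → (-4.64371,0.96744) → ×s → (-4.78689,0.99727) → (-4.79,1.00)
v2: (-2,-4.5) → rotate → (-1.46406,-4.70176) → ×s → (-1.50920,-4.84673) → (-1.51,-4.85)
v3: (0.5,-4) → rotate → (0.96099,-3.91491) → ×s → (0.99062,-4.03562) → (0.99,-4.04)
v4: (1.5,-0.5) → rotate → (1.54790,-0.32248) → ×s → (1.59563,-0.33242) → (1.60,-0.33)
v5: (0.5,2) → rotate → (0.26443,2.04452) → ×s → (0.27259,2.10756) → (0.27,2.11)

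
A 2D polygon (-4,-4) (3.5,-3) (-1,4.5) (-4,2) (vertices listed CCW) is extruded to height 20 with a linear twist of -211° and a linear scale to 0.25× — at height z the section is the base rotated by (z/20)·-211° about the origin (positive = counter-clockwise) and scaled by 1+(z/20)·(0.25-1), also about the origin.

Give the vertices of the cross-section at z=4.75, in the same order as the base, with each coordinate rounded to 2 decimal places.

t = z/height = 4.75/20 = 0.2375
s = 1 + (scale-1)·z/height = 1 + (0.25-1)·4.75/20 = 0.821875
θ = twist·z/height = -211°·4.75/20 = -50.1125° = -0.874628 rad
cos θ = 0.641282, sin θ = -0.767305 (intermediates below are computed at full precision and shown rounded to 5 d.p.)
v1: (-4,-4) → rotate → (-5.63435,0.50409) → ×s → (-4.63073,0.41430) → (-4.63,0.41)
v2: (3.5,-3) → rotate → (-0.05743,-4.60941) → ×s → (-0.04720,-3.78836) → (-0.05,-3.79)
v3: (-1,4.5) → rotate → (2.81159,3.65308) → ×s → (2.31078,3.00237) → (2.31,3.00)
v4: (-4,2) → rotate → (-1.03052,4.35178) → ×s → (-0.84696,3.57662) → (-0.85,3.58)

Cross-section at z=4.75: (-4.63,0.41) (-0.05,-3.79) (2.31,3.00) (-0.85,3.58)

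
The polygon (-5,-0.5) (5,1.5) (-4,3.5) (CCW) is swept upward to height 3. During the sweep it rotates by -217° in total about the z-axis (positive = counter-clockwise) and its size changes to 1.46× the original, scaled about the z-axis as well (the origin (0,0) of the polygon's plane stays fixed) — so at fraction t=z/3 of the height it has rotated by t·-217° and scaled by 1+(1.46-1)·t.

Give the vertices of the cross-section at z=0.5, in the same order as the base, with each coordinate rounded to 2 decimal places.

Cross-section at z=0.5: (-4.66,2.74) (5.30,-1.87) (-1.25,5.58)

t = z/height = 0.5/3 = 0.166667
s = 1 + (scale-1)·z/height = 1 + (1.46-1)·0.5/3 = 1.076667
θ = twist·z/height = -217°·0.5/3 = -36.1667° = -0.631227 rad
cos θ = 0.807304, sin θ = -0.590136 (intermediates below are computed at full precision and shown rounded to 5 d.p.)
v1: (-5,-0.5) → rotate → (-4.33159,2.54703) → ×s → (-4.66368,2.74230) → (-4.66,2.74)
v2: (5,1.5) → rotate → (4.92172,-1.73972) → ×s → (5.29906,-1.87310) → (5.30,-1.87)
v3: (-4,3.5) → rotate → (-1.16374,5.18611) → ×s → (-1.25296,5.58371) → (-1.25,5.58)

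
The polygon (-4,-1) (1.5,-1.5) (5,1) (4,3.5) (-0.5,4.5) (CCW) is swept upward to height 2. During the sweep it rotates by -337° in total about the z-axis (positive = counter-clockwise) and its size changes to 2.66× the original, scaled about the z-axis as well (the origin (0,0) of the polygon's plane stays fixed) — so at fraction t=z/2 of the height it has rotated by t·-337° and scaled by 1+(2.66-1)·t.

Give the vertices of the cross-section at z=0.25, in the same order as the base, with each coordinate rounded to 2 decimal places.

t = z/height = 0.25/2 = 0.125
s = 1 + (scale-1)·z/height = 1 + (2.66-1)·0.25/2 = 1.207500
θ = twist·z/height = -337°·0.25/2 = -42.1250° = -0.735220 rad
cos θ = 0.741683, sin θ = -0.670750 (intermediates below are computed at full precision and shown rounded to 5 d.p.)
v1: (-4,-1) → rotate → (-3.63748,1.94132) → ×s → (-4.39226,2.34414) → (-4.39,2.34)
v2: (1.5,-1.5) → rotate → (0.10640,-2.11865) → ×s → (0.12848,-2.55827) → (0.13,-2.56)
v3: (5,1) → rotate → (4.37917,-2.61207) → ×s → (5.28784,-3.15407) → (5.29,-3.15)
v4: (4,3.5) → rotate → (5.31436,-0.08711) → ×s → (6.41709,-0.10519) → (6.42,-0.11)
v5: (-0.5,4.5) → rotate → (2.64753,3.67295) → ×s → (3.19690,4.43509) → (3.20,4.44)

Cross-section at z=0.25: (-4.39,2.34) (0.13,-2.56) (5.29,-3.15) (6.42,-0.11) (3.20,4.44)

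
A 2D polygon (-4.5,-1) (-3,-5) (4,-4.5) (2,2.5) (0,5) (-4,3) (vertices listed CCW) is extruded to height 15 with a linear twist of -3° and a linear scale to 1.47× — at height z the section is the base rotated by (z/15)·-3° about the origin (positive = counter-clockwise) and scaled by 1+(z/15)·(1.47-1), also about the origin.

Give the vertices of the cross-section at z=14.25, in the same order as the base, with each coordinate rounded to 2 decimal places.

Cross-section at z=14.25: (-6.57,-1.12) (-4.69,-7.01) (5.46,-6.79) (3.07,3.47) (0.36,7.22) (-5.56,4.62)

t = z/height = 14.25/15 = 0.95
s = 1 + (scale-1)·z/height = 1 + (1.47-1)·14.25/15 = 1.446500
θ = twist·z/height = -3°·14.25/15 = -2.8500° = -0.049742 rad
cos θ = 0.998763, sin θ = -0.049721 (intermediates below are computed at full precision and shown rounded to 5 d.p.)
v1: (-4.5,-1) → rotate → (-4.54416,-0.77502) → ×s → (-6.57312,-1.12106) → (-6.57,-1.12)
v2: (-3,-5) → rotate → (-3.24490,-4.84465) → ×s → (-4.69374,-7.00779) → (-4.69,-7.01)
v3: (4,-4.5) → rotate → (3.77131,-4.69332) → ×s → (5.45519,-6.78889) → (5.46,-6.79)
v4: (2,2.5) → rotate → (2.12183,2.39747) → ×s → (3.06923,3.46793) → (3.07,3.47)
v5: (0,5) → rotate → (0.24861,4.99382) → ×s → (0.35961,7.22355) → (0.36,7.22)
v6: (-4,3) → rotate → (-3.84589,3.19517) → ×s → (-5.56308,4.62182) → (-5.56,4.62)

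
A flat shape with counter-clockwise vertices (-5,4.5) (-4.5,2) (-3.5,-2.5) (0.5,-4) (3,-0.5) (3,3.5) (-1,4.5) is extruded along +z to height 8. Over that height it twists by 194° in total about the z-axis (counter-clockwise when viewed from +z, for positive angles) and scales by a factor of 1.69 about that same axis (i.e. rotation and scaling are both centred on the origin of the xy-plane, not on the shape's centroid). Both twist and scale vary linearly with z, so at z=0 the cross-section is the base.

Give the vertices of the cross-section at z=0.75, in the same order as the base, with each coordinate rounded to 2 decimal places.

t = z/height = 0.75/8 = 0.09375
s = 1 + (scale-1)·z/height = 1 + (1.69-1)·0.75/8 = 1.064688
θ = twist·z/height = 194°·0.75/8 = 18.1875° = 0.317432 rad
cos θ = 0.950040, sin θ = 0.312128 (intermediates below are computed at full precision and shown rounded to 5 d.p.)
v1: (-5,4.5) → rotate → (-6.15478,2.71454) → ×s → (-6.55291,2.89014) → (-6.55,2.89)
v2: (-4.5,2) → rotate → (-4.89944,0.49551) → ×s → (-5.21637,0.52756) → (-5.22,0.53)
v3: (-3.5,-2.5) → rotate → (-2.54482,-3.46755) → ×s → (-2.70944,-3.69185) → (-2.71,-3.69)
v4: (0.5,-4) → rotate → (1.72353,-3.64410) → ×s → (1.83502,-3.87982) → (1.84,-3.88)
v5: (3,-0.5) → rotate → (3.00618,0.46136) → ×s → (3.20065,0.49121) → (3.20,0.49)
v6: (3,3.5) → rotate → (1.75767,4.26152) → ×s → (1.87137,4.53719) → (1.87,4.54)
v7: (-1,4.5) → rotate → (-2.35461,3.96305) → ×s → (-2.50693,4.21941) → (-2.51,4.22)

Cross-section at z=0.75: (-6.55,2.89) (-5.22,0.53) (-2.71,-3.69) (1.84,-3.88) (3.20,0.49) (1.87,4.54) (-2.51,4.22)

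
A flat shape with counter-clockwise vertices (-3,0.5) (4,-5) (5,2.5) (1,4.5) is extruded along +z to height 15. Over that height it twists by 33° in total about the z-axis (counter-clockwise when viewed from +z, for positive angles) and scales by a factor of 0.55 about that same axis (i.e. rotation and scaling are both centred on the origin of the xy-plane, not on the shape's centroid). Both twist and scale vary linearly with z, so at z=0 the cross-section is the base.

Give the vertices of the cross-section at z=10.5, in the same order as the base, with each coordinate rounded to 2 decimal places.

Cross-section at z=10.5: (-2.02,-0.49) (3.86,-2.08) (2.48,2.92) (-0.58,3.10)

t = z/height = 10.5/15 = 0.7
s = 1 + (scale-1)·z/height = 1 + (0.55-1)·10.5/15 = 0.685000
θ = twist·z/height = 33°·10.5/15 = 23.1000° = 0.403171 rad
cos θ = 0.919821, sin θ = 0.392337 (intermediates below are computed at full precision and shown rounded to 5 d.p.)
v1: (-3,0.5) → rotate → (-2.95563,-0.71710) → ×s → (-2.02461,-0.49121) → (-2.02,-0.49)
v2: (4,-5) → rotate → (5.64097,-3.02976) → ×s → (3.86407,-2.07538) → (3.86,-2.08)
v3: (5,2.5) → rotate → (3.61826,4.26124) → ×s → (2.47851,2.91895) → (2.48,2.92)
v4: (1,4.5) → rotate → (-0.84570,4.53153) → ×s → (-0.57930,3.10410) → (-0.58,3.10)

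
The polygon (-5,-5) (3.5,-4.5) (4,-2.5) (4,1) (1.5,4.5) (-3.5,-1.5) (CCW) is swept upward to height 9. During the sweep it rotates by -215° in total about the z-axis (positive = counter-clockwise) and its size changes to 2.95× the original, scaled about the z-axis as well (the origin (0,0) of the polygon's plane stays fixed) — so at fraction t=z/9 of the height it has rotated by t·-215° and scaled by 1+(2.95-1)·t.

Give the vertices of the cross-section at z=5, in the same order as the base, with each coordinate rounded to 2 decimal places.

Cross-section at z=5: (-3.95,14.19) (-11.75,-1.74) (-8.63,-4.70) (-2.28,-8.28) (6.63,-7.33) (0.86,7.89)

t = z/height = 5/9 = 0.555556
s = 1 + (scale-1)·z/height = 1 + (2.95-1)·5/9 = 2.083333
θ = twist·z/height = -215°·5/9 = -119.4444° = -2.084699 rad
cos θ = -0.491579, sin θ = -0.870833 (intermediates below are computed at full precision and shown rounded to 5 d.p.)
v1: (-5,-5) → rotate → (-1.89627,6.81206) → ×s → (-3.95056,14.19179) → (-3.95,14.19)
v2: (3.5,-4.5) → rotate → (-5.63928,-0.83581) → ×s → (-11.74849,-1.74127) → (-11.75,-1.74)
v3: (4,-2.5) → rotate → (-4.14340,-2.25438) → ×s → (-8.63208,-4.69663) → (-8.63,-4.70)
v4: (4,1) → rotate → (-1.09548,-3.97491) → ×s → (-2.28226,-8.28106) → (-2.28,-8.28)
v5: (1.5,4.5) → rotate → (3.18138,-3.51836) → ×s → (6.62787,-7.32991) → (6.63,-7.33)
v6: (-3.5,-1.5) → rotate → (0.41428,3.78528) → ×s → (0.86308,7.88601) → (0.86,7.89)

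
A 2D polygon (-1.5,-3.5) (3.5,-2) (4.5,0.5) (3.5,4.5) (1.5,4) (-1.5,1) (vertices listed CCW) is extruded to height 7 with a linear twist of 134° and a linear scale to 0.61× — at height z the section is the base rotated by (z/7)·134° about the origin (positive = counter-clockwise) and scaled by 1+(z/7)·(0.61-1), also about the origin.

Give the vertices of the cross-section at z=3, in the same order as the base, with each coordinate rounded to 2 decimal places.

t = z/height = 3/7 = 0.428571
s = 1 + (scale-1)·z/height = 1 + (0.61-1)·3/7 = 0.832857
θ = twist·z/height = 134°·3/7 = 57.4286° = 1.002318 rad
cos θ = 0.538351, sin θ = 0.842721 (intermediates below are computed at full precision and shown rounded to 5 d.p.)
v1: (-1.5,-3.5) → rotate → (2.14200,-3.14831) → ×s → (1.78398,-2.62209) → (1.78,-2.62)
v2: (3.5,-2) → rotate → (3.56967,1.87282) → ×s → (2.97302,1.55979) → (2.97,1.56)
v3: (4.5,0.5) → rotate → (2.00122,4.06142) → ×s → (1.66673,3.38258) → (1.67,3.38)
v4: (3.5,4.5) → rotate → (-1.90802,5.37210) → ×s → (-1.58911,4.47419) → (-1.59,4.47)
v5: (1.5,4) → rotate → (-2.56336,3.41748) → ×s → (-2.13491,2.84628) → (-2.13,2.85)
v6: (-1.5,1) → rotate → (-1.65025,-0.72573) → ×s → (-1.37442,-0.60443) → (-1.37,-0.60)

Cross-section at z=3: (1.78,-2.62) (2.97,1.56) (1.67,3.38) (-1.59,4.47) (-2.13,2.85) (-1.37,-0.60)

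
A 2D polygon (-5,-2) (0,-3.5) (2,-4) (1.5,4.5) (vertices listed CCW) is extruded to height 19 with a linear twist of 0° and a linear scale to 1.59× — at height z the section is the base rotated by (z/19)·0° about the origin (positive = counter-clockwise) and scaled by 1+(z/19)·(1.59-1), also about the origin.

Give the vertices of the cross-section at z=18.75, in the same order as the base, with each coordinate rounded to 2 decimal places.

Cross-section at z=18.75: (-7.91,-3.16) (0.00,-5.54) (3.16,-6.33) (2.37,7.12)

t = z/height = 18.75/19 = 0.986842
s = 1 + (scale-1)·z/height = 1 + (1.59-1)·18.75/19 = 1.582237
θ = twist·z/height = 0°·18.75/19 = 0.0000° = 0.000000 rad
cos θ = 1.000000, sin θ = 0.000000 (intermediates below are computed at full precision and shown rounded to 5 d.p.)
v1: (-5,-2) → rotate → (-5.00000,-2.00000) → ×s → (-7.91118,-3.16447) → (-7.91,-3.16)
v2: (0,-3.5) → rotate → (0.00000,-3.50000) → ×s → (0.00000,-5.53783) → (0.00,-5.54)
v3: (2,-4) → rotate → (2.00000,-4.00000) → ×s → (3.16447,-6.32895) → (3.16,-6.33)
v4: (1.5,4.5) → rotate → (1.50000,4.50000) → ×s → (2.37336,7.12007) → (2.37,7.12)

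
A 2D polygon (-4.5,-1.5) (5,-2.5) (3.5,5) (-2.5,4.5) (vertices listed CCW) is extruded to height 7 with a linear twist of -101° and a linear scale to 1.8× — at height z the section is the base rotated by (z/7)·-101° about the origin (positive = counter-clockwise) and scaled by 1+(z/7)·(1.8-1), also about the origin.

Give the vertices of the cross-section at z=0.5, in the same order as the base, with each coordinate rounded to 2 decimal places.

Cross-section at z=0.5: (-4.92,-0.98) (4.91,-3.29) (4.33,4.78) (-2.02,5.05)

t = z/height = 0.5/7 = 0.0714286
s = 1 + (scale-1)·z/height = 1 + (1.8-1)·0.5/7 = 1.057143
θ = twist·z/height = -101°·0.5/7 = -7.2143° = -0.125913 rad
cos θ = 0.992083, sin θ = -0.125581 (intermediates below are computed at full precision and shown rounded to 5 d.p.)
v1: (-4.5,-1.5) → rotate → (-4.65275,-0.92301) → ×s → (-4.91862,-0.97576) → (-4.92,-0.98)
v2: (5,-2.5) → rotate → (4.64647,-3.10811) → ×s → (4.91198,-3.28572) → (4.91,-3.29)
v3: (3.5,5) → rotate → (4.10019,4.52089) → ×s → (4.33449,4.77922) → (4.33,4.78)
v4: (-2.5,4.5) → rotate → (-1.91510,4.77833) → ×s → (-2.02453,5.05137) → (-2.02,5.05)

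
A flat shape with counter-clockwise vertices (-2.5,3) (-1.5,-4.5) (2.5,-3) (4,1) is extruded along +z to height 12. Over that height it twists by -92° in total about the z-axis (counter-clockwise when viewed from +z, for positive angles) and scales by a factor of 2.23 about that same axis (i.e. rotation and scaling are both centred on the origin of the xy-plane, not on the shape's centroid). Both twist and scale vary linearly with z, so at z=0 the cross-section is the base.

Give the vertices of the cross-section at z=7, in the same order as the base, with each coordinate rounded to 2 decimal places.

t = z/height = 7/12 = 0.583333
s = 1 + (scale-1)·z/height = 1 + (2.23-1)·7/12 = 1.717500
θ = twist·z/height = -92°·7/12 = -53.6667° = -0.936660 rad
cos θ = 0.592482, sin θ = -0.805584 (intermediates below are computed at full precision and shown rounded to 5 d.p.)
v1: (-2.5,3) → rotate → (0.93555,3.79141) → ×s → (1.60680,6.51174) → (1.61,6.51)
v2: (-1.5,-4.5) → rotate → (-4.51385,-1.45779) → ×s → (-7.75254,-2.50376) → (-7.75,-2.50)
v3: (2.5,-3) → rotate → (-0.93555,-3.79141) → ×s → (-1.60680,-6.51174) → (-1.61,-6.51)
v4: (4,1) → rotate → (3.17551,-2.62985) → ×s → (5.45394,-4.51677) → (5.45,-4.52)

Cross-section at z=7: (1.61,6.51) (-7.75,-2.50) (-1.61,-6.51) (5.45,-4.52)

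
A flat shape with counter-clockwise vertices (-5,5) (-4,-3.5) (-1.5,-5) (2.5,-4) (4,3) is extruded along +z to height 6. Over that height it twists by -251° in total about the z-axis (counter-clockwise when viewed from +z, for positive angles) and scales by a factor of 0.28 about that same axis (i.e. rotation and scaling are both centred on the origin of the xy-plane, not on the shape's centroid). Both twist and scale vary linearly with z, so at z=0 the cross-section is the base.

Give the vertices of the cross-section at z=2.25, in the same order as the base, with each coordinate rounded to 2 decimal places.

Cross-section at z=2.25: (3.90,3.38) (-2.34,3.10) (-3.56,1.35) (-3.04,-1.61) (1.97,-3.07)

t = z/height = 2.25/6 = 0.375
s = 1 + (scale-1)·z/height = 1 + (0.28-1)·2.25/6 = 0.730000
θ = twist·z/height = -251°·2.25/6 = -94.1250° = -1.642791 rad
cos θ = -0.071933, sin θ = -0.997409 (intermediates below are computed at full precision and shown rounded to 5 d.p.)
v1: (-5,5) → rotate → (5.34671,4.62738) → ×s → (3.90310,3.37799) → (3.90,3.38)
v2: (-4,-3.5) → rotate → (-3.20320,4.24140) → ×s → (-2.33834,3.09622) → (-2.34,3.10)
v3: (-1.5,-5) → rotate → (-4.87915,1.85578) → ×s → (-3.56178,1.35472) → (-3.56,1.35)
v4: (2.5,-4) → rotate → (-4.16947,-2.20579) → ×s → (-3.04371,-1.61023) → (-3.04,-1.61)
v5: (4,3) → rotate → (2.70450,-4.20544) → ×s → (1.97428,-3.06997) → (1.97,-3.07)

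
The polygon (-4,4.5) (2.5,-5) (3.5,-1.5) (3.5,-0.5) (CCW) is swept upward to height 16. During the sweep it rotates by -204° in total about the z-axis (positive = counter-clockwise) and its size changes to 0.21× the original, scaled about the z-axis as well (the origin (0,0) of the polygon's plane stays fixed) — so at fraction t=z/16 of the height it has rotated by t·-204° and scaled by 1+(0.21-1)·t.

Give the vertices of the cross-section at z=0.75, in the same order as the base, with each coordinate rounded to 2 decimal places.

t = z/height = 0.75/16 = 0.046875
s = 1 + (scale-1)·z/height = 1 + (0.21-1)·0.75/16 = 0.962969
θ = twist·z/height = -204°·0.75/16 = -9.5625° = -0.166897 rad
cos θ = 0.986105, sin θ = -0.166123 (intermediates below are computed at full precision and shown rounded to 5 d.p.)
v1: (-4,4.5) → rotate → (-3.19686,5.10197) → ×s → (-3.07848,4.91303) → (-3.08,4.91)
v2: (2.5,-5) → rotate → (1.63465,-5.34583) → ×s → (1.57411,-5.14787) → (1.57,-5.15)
v3: (3.5,-1.5) → rotate → (3.20218,-2.06059) → ×s → (3.08360,-1.98428) → (3.08,-1.98)
v4: (3.5,-0.5) → rotate → (3.36831,-1.07448) → ×s → (3.24357,-1.03469) → (3.24,-1.03)

Cross-section at z=0.75: (-3.08,4.91) (1.57,-5.15) (3.08,-1.98) (3.24,-1.03)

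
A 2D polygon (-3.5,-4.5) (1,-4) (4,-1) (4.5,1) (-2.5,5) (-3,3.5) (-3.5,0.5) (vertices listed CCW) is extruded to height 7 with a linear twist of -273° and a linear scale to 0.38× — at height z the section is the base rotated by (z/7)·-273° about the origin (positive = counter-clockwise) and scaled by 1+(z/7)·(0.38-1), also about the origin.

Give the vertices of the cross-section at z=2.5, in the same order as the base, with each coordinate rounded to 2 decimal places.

t = z/height = 2.5/7 = 0.357143
s = 1 + (scale-1)·z/height = 1 + (0.38-1)·2.5/7 = 0.778571
θ = twist·z/height = -273°·2.5/7 = -97.5000° = -1.701696 rad
cos θ = -0.130526, sin θ = -0.991445 (intermediates below are computed at full precision and shown rounded to 5 d.p.)
v1: (-3.5,-4.5) → rotate → (-4.00466,4.05742) → ×s → (-3.11791,3.15900) → (-3.12,3.16)
v2: (1,-4) → rotate → (-4.09631,-0.46934) → ×s → (-3.18927,-0.36541) → (-3.19,-0.37)
v3: (4,-1) → rotate → (-1.51355,-3.83525) → ×s → (-1.17841,-2.98602) → (-1.18,-2.99)
v4: (4.5,1) → rotate → (0.40408,-4.59203) → ×s → (0.31460,-3.57522) → (0.31,-3.58)
v5: (-2.5,5) → rotate → (5.28354,1.82598) → ×s → (4.11361,1.42166) → (4.11,1.42)
v6: (-3,3.5) → rotate → (3.86164,2.51749) → ×s → (3.00656,1.96005) → (3.01,1.96)
v7: (-3.5,0.5) → rotate → (0.95256,3.40479) → ×s → (0.74164,2.65088) → (0.74,2.65)

Cross-section at z=2.5: (-3.12,3.16) (-3.19,-0.37) (-1.18,-2.99) (0.31,-3.58) (4.11,1.42) (3.01,1.96) (0.74,2.65)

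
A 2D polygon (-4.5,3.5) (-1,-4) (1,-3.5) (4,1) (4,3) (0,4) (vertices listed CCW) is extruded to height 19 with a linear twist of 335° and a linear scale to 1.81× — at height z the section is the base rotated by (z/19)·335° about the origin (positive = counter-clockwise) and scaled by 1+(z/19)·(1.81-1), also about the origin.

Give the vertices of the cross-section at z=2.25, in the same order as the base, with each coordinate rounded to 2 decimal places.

Cross-section at z=2.25: (-6.24,-0.20) (1.95,-4.07) (3.29,-2.25) (2.67,3.64) (1.28,5.33) (-2.80,3.37)

t = z/height = 2.25/19 = 0.118421
s = 1 + (scale-1)·z/height = 1 + (1.81-1)·2.25/19 = 1.095921
θ = twist·z/height = 335°·2.25/19 = 39.6711° = 0.692390 rad
cos θ = 0.769722, sin θ = 0.638379 (intermediates below are computed at full precision and shown rounded to 5 d.p.)
v1: (-4.5,3.5) → rotate → (-5.69808,-0.17868) → ×s → (-6.24464,-0.19582) → (-6.24,-0.20)
v2: (-1,-4) → rotate → (1.78379,-3.71727) → ×s → (1.95490,-4.07383) → (1.95,-4.07)
v3: (1,-3.5) → rotate → (3.00405,-2.05565) → ×s → (3.29220,-2.25283) → (3.29,-2.25)
v4: (4,1) → rotate → (2.44051,3.32324) → ×s → (2.67461,3.64201) → (2.67,3.64)
v5: (4,3) → rotate → (1.16375,4.86268) → ×s → (1.27538,5.32912) → (1.28,5.33)
v6: (0,4) → rotate → (-2.55352,3.07889) → ×s → (-2.79845,3.37422) → (-2.80,3.37)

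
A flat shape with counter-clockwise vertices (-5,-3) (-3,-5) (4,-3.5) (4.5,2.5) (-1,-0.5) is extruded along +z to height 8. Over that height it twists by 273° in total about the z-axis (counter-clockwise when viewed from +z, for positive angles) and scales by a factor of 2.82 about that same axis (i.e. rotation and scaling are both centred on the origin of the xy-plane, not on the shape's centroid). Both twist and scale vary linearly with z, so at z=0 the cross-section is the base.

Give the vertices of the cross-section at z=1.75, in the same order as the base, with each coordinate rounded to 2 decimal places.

t = z/height = 1.75/8 = 0.21875
s = 1 + (scale-1)·z/height = 1 + (2.82-1)·1.75/8 = 1.398125
θ = twist·z/height = 273°·1.75/8 = 59.7188° = 1.042289 rad
cos θ = 0.504245, sin θ = 0.863561 (intermediates below are computed at full precision and shown rounded to 5 d.p.)
v1: (-5,-3) → rotate → (0.06946,-5.83054) → ×s → (0.09711,-8.15182) → (0.10,-8.15)
v2: (-3,-5) → rotate → (2.80507,-5.11191) → ×s → (3.92184,-7.14709) → (3.92,-7.15)
v3: (4,-3.5) → rotate → (5.03944,1.68938) → ×s → (7.04577,2.36197) → (7.05,2.36)
v4: (4.5,2.5) → rotate → (0.11020,5.14664) → ×s → (0.15408,7.19564) → (0.15,7.20)
v5: (-1,-0.5) → rotate → (-0.07246,-1.11568) → ×s → (-0.10131,-1.55986) → (-0.10,-1.56)

Cross-section at z=1.75: (0.10,-8.15) (3.92,-7.15) (7.05,2.36) (0.15,7.20) (-0.10,-1.56)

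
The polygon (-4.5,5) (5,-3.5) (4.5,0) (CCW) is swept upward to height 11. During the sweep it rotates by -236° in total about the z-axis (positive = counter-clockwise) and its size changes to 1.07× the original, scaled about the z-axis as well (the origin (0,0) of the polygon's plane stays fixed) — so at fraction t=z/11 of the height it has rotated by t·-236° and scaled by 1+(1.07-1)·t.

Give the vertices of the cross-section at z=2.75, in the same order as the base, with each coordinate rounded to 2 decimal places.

Cross-section at z=2.75: (2.00,6.55) (-0.43,-6.20) (2.36,-3.92)

t = z/height = 2.75/11 = 0.25
s = 1 + (scale-1)·z/height = 1 + (1.07-1)·2.75/11 = 1.017500
θ = twist·z/height = -236°·2.75/11 = -59.0000° = -1.029744 rad
cos θ = 0.515038, sin θ = -0.857167 (intermediates below are computed at full precision and shown rounded to 5 d.p.)
v1: (-4.5,5) → rotate → (1.96817,6.43244) → ×s → (2.00261,6.54501) → (2.00,6.55)
v2: (5,-3.5) → rotate → (-0.42490,-6.08847) → ×s → (-0.43233,-6.19502) → (-0.43,-6.20)
v3: (4.5,0) → rotate → (2.31767,-3.85725) → ×s → (2.35823,-3.92475) → (2.36,-3.92)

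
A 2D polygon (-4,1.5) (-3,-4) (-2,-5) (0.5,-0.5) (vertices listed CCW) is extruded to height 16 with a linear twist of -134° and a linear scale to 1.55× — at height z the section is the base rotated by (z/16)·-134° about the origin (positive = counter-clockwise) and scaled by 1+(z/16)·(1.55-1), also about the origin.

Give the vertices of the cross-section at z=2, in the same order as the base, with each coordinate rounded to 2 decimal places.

Cross-section at z=2: (-3.63,2.77) (-4.30,-3.17) (-3.59,-4.50) (0.36,-0.67)

t = z/height = 2/16 = 0.125
s = 1 + (scale-1)·z/height = 1 + (1.55-1)·2/16 = 1.068750
θ = twist·z/height = -134°·2/16 = -16.7500° = -0.292343 rad
cos θ = 0.957571, sin θ = -0.288196 (intermediates below are computed at full precision and shown rounded to 5 d.p.)
v1: (-4,1.5) → rotate → (-3.39799,2.58914) → ×s → (-3.63160,2.76715) → (-3.63,2.77)
v2: (-3,-4) → rotate → (-4.02550,-2.96570) → ×s → (-4.30225,-3.16959) → (-4.30,-3.17)
v3: (-2,-5) → rotate → (-3.35612,-4.21146) → ×s → (-3.58686,-4.50100) → (-3.59,-4.50)
v4: (0.5,-0.5) → rotate → (0.33469,-0.62288) → ×s → (0.35770,-0.66571) → (0.36,-0.67)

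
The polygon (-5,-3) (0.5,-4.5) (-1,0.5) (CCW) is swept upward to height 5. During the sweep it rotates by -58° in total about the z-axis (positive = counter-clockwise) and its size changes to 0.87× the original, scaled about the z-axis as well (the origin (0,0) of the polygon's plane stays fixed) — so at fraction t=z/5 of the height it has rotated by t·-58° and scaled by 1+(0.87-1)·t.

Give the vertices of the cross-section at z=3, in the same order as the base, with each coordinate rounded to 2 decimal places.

Cross-section at z=3: (-5.36,0.36) (-1.99,-3.67) (-0.49,0.90)

t = z/height = 3/5 = 0.6
s = 1 + (scale-1)·z/height = 1 + (0.87-1)·3/5 = 0.922000
θ = twist·z/height = -58°·3/5 = -34.8000° = -0.607375 rad
cos θ = 0.821149, sin θ = -0.570714 (intermediates below are computed at full precision and shown rounded to 5 d.p.)
v1: (-5,-3) → rotate → (-5.81789,0.39012) → ×s → (-5.36409,0.35969) → (-5.36,0.36)
v2: (0.5,-4.5) → rotate → (-2.15764,-3.98053) → ×s → (-1.98934,-3.67005) → (-1.99,-3.67)
v3: (-1,0.5) → rotate → (-0.53579,0.98129) → ×s → (-0.49400,0.90475) → (-0.49,0.90)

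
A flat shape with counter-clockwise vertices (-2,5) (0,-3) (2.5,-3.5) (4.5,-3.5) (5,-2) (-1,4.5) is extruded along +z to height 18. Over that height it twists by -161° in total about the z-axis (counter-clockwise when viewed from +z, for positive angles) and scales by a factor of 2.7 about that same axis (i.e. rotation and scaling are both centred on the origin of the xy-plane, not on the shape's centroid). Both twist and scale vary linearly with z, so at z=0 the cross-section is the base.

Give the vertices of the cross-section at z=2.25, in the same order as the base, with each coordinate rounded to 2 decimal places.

Cross-section at z=2.25: (-0.19,6.53) (-1.25,-3.42) (1.39,-5.03) (3.66,-5.86) (4.86,-4.36) (0.74,5.54)

t = z/height = 2.25/18 = 0.125
s = 1 + (scale-1)·z/height = 1 + (2.7-1)·2.25/18 = 1.212500
θ = twist·z/height = -161°·2.25/18 = -20.1250° = -0.351248 rad
cos θ = 0.938944, sin θ = -0.344069 (intermediates below are computed at full precision and shown rounded to 5 d.p.)
v1: (-2,5) → rotate → (-0.15754,5.38286) → ×s → (-0.19102,6.52672) → (-0.19,6.53)
v2: (0,-3) → rotate → (-1.03221,-2.81683) → ×s → (-1.25155,-3.41541) → (-1.25,-3.42)
v3: (2.5,-3.5) → rotate → (1.14312,-4.14648) → ×s → (1.38603,-5.02760) → (1.39,-5.03)
v4: (4.5,-3.5) → rotate → (3.02101,-4.83462) → ×s → (3.66297,-5.86197) → (3.66,-5.86)
v5: (5,-2) → rotate → (4.00658,-3.59824) → ×s → (4.85798,-4.36286) → (4.86,-4.36)
v6: (-1,4.5) → rotate → (0.60937,4.56932) → ×s → (0.73886,5.54030) → (0.74,5.54)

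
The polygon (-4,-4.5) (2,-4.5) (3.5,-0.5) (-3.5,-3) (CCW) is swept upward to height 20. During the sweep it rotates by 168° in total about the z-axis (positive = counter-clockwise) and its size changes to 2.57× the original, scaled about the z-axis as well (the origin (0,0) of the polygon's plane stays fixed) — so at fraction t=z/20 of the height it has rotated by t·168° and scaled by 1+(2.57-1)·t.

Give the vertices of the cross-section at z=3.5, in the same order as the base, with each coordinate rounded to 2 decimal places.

Cross-section at z=3.5: (-1.63,-7.50) (5.04,-3.75) (4.20,1.63) (-2.01,-5.52)

t = z/height = 3.5/20 = 0.175
s = 1 + (scale-1)·z/height = 1 + (2.57-1)·3.5/20 = 1.274750
θ = twist·z/height = 168°·3.5/20 = 29.4000° = 0.513127 rad
cos θ = 0.871214, sin θ = 0.490904 (intermediates below are computed at full precision and shown rounded to 5 d.p.)
v1: (-4,-4.5) → rotate → (-1.27579,-5.88408) → ×s → (-1.62631,-7.50073) → (-1.63,-7.50)
v2: (2,-4.5) → rotate → (3.95149,-2.93865) → ×s → (5.03717,-3.74605) → (5.04,-3.75)
v3: (3.5,-0.5) → rotate → (3.29470,1.28256) → ×s → (4.19992,1.63494) → (4.20,1.63)
v4: (-3.5,-3) → rotate → (-1.57654,-4.33180) → ×s → (-2.00969,-5.52197) → (-2.01,-5.52)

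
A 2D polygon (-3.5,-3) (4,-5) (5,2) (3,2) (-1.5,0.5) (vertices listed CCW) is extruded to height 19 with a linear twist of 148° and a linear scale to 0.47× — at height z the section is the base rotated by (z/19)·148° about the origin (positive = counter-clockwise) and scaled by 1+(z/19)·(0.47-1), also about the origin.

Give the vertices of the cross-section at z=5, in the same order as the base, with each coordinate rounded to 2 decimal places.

t = z/height = 5/19 = 0.263158
s = 1 + (scale-1)·z/height = 1 + (0.47-1)·5/19 = 0.860526
θ = twist·z/height = 148°·5/19 = 38.9474° = 0.679760 rad
cos θ = 0.777724, sin θ = 0.628606 (intermediates below are computed at full precision and shown rounded to 5 d.p.)
v1: (-3.5,-3) → rotate → (-0.83621,-4.53329) → ×s → (-0.71958,-3.90102) → (-0.72,-3.90)
v2: (4,-5) → rotate → (6.25393,-1.37419) → ×s → (5.38167,-1.18253) → (5.38,-1.18)
v3: (5,2) → rotate → (2.63141,4.69848) → ×s → (2.26439,4.04316) → (2.26,4.04)
v4: (3,2) → rotate → (1.07596,3.44127) → ×s → (0.92589,2.96130) → (0.93,2.96)
v5: (-1.5,0.5) → rotate → (-1.48089,-0.55405) → ×s → (-1.27434,-0.47677) → (-1.27,-0.48)

Cross-section at z=5: (-0.72,-3.90) (5.38,-1.18) (2.26,4.04) (0.93,2.96) (-1.27,-0.48)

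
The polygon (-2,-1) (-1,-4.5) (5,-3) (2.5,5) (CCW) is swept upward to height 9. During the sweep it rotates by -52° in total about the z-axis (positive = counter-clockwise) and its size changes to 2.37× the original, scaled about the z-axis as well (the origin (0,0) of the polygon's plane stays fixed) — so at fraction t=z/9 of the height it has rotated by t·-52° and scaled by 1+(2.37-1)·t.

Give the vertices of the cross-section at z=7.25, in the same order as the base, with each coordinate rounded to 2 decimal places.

Cross-section at z=7.25: (-4.54,1.24) (-7.89,-5.64) (3.62,-11.72) (10.94,4.32)

t = z/height = 7.25/9 = 0.805556
s = 1 + (scale-1)·z/height = 1 + (2.37-1)·7.25/9 = 2.103611
θ = twist·z/height = -52°·7.25/9 = -41.8889° = -0.731099 rad
cos θ = 0.744441, sin θ = -0.667688 (intermediates below are computed at full precision and shown rounded to 5 d.p.)
v1: (-2,-1) → rotate → (-2.15657,0.59094) → ×s → (-4.53659,1.24310) → (-4.54,1.24)
v2: (-1,-4.5) → rotate → (-3.74904,-2.68230) → ×s → (-7.88652,-5.64251) → (-7.89,-5.64)
v3: (5,-3) → rotate → (1.71914,-5.57176) → ×s → (3.61640,-11.72082) → (3.62,-11.72)
v4: (2.5,5) → rotate → (5.19954,2.05298) → ×s → (10.93782,4.31868) → (10.94,4.32)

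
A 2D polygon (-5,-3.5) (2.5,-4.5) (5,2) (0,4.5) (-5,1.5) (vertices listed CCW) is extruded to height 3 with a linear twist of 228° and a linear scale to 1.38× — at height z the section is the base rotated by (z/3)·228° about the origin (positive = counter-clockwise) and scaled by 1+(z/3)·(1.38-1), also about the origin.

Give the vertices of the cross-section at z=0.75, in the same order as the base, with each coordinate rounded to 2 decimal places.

t = z/height = 0.75/3 = 0.25
s = 1 + (scale-1)·z/height = 1 + (1.38-1)·0.75/3 = 1.095000
θ = twist·z/height = 228°·0.75/3 = 57.0000° = 0.994838 rad
cos θ = 0.544639, sin θ = 0.838671 (intermediates below are computed at full precision and shown rounded to 5 d.p.)
v1: (-5,-3.5) → rotate → (0.21215,-6.09959) → ×s → (0.23231,-6.67905) → (0.23,-6.68)
v2: (2.5,-4.5) → rotate → (5.13562,-0.35420) → ×s → (5.62350,-0.38785) → (5.62,-0.39)
v3: (5,2) → rotate → (1.04585,5.28263) → ×s → (1.14521,5.78448) → (1.15,5.78)
v4: (0,4.5) → rotate → (-3.77402,2.45088) → ×s → (-4.13255,2.68371) → (-4.13,2.68)
v5: (-5,1.5) → rotate → (-3.98120,-3.37639) → ×s → (-4.35942,-3.69715) → (-4.36,-3.70)

Cross-section at z=0.75: (0.23,-6.68) (5.62,-0.39) (1.15,5.78) (-4.13,2.68) (-4.36,-3.70)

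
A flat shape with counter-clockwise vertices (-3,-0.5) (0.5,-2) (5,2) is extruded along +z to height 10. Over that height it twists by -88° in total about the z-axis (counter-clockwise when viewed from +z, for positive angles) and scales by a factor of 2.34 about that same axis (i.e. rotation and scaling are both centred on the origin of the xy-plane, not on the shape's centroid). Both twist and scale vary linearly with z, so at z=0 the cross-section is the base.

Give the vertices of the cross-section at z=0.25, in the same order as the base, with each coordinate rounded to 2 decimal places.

t = z/height = 0.25/10 = 0.025
s = 1 + (scale-1)·z/height = 1 + (2.34-1)·0.25/10 = 1.033500
θ = twist·z/height = -88°·0.25/10 = -2.2000° = -0.038397 rad
cos θ = 0.999263, sin θ = -0.038388 (intermediates below are computed at full precision and shown rounded to 5 d.p.)
v1: (-3,-0.5) → rotate → (-3.01698,-0.38447) → ×s → (-3.11805,-0.39735) → (-3.12,-0.40)
v2: (0.5,-2) → rotate → (0.42286,-2.01772) → ×s → (0.43702,-2.08531) → (0.44,-2.09)
v3: (5,2) → rotate → (5.07309,1.80659) → ×s → (5.24304,1.86711) → (5.24,1.87)

Cross-section at z=0.25: (-3.12,-0.40) (0.44,-2.09) (5.24,1.87)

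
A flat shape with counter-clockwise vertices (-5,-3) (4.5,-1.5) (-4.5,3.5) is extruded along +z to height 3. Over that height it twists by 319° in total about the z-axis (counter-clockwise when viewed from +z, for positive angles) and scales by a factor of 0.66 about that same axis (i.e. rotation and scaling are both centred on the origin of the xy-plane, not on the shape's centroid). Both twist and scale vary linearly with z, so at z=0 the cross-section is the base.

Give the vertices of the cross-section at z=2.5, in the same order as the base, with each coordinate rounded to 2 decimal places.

Cross-section at z=2.5: (-1.88,3.73) (-1.31,-3.14) (2.74,3.03)

t = z/height = 2.5/3 = 0.833333
s = 1 + (scale-1)·z/height = 1 + (0.66-1)·2.5/3 = 0.716667
θ = twist·z/height = 319°·2.5/3 = 265.8333° = 4.639667 rad
cos θ = -0.072658, sin θ = -0.997357 (intermediates below are computed at full precision and shown rounded to 5 d.p.)
v1: (-5,-3) → rotate → (-2.62878,5.20476) → ×s → (-1.88396,3.73008) → (-1.88,3.73)
v2: (4.5,-1.5) → rotate → (-1.82300,-4.37912) → ×s → (-1.30648,-3.13837) → (-1.31,-3.14)
v3: (-4.5,3.5) → rotate → (3.81771,4.23380) → ×s → (2.73603,3.03423) → (2.74,3.03)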